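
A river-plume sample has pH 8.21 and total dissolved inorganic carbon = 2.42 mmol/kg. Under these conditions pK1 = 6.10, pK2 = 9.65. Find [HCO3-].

[HCO3⁻] = 2.32 mmol/kg

α₁ = 1 / (1 + [H⁺]/K1 + K2/[H⁺]) = 1 / (1 + 10^-2.11 + 10^-1.44)
   = 1 / (1 + 0.0077625 + 0.036308) = 1/1.0441 = 0.9578
[HCO3⁻] = α₁ × DIC = 0.9578 × 2.42 = 2.32 mmol/kg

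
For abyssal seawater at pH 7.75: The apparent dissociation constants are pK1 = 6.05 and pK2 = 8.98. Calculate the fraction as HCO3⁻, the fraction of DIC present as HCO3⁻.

α₁ = 0.927

α₁ = 1 / (1 + [H⁺]/K1 + K2/[H⁺]) = 1 / (1 + 10^-1.70 + 10^-1.23)
   = 1 / (1 + 0.019953 + 0.058884) = 1/1.0788 = 0.9269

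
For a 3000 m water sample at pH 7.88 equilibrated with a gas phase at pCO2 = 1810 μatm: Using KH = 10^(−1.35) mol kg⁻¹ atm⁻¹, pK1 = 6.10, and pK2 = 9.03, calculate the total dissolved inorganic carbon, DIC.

DIC = 5.30 mmol/kg

[CO2*] = KH · pCO2 = 10^(−1.35) × 1810×10^-6 = 8.085×10^-5 mol/kg
α₀ = 1/(1 + K1/[H⁺] + K1K2/[H⁺]²) = 1/(1 + 10^+1.78 + 10^+0.63) = 0.01526
DIC = [CO2*]/α₀ = 8.085×10^-5 / 0.01526 = 5.30 mmol/kg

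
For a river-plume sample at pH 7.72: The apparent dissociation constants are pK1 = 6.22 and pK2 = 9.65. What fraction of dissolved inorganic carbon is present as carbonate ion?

α₂ = 0.0113

α₂ = 1 / (1 + [H⁺]/K2 + [H⁺]²/(K1K2)) = 1 / (1 + 10^+1.93 + 10^+0.43)
   = 1 / (1 + 85.114 + 2.6915) = 1/88.805 = 0.01126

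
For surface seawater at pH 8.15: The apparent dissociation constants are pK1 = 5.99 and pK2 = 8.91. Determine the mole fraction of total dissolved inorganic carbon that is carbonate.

α₂ = 1 / (1 + [H⁺]/K2 + [H⁺]²/(K1K2)) = 1 / (1 + 10^+0.76 + 10^-1.40)
   = 1 / (1 + 5.7544 + 0.039811) = 1/6.7942 = 0.1472

α₂ = 0.147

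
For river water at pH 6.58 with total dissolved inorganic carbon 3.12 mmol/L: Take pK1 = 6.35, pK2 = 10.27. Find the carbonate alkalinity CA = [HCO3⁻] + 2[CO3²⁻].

CA = 1.96 mmol/L

CA = [HCO3⁻] + 2[CO3²⁻] = (α₁ + 2α₂)·DIC
At pH 6.58: [H⁺]/K1 = 10^-0.23 = 0.58884, K2/[H⁺] = 10^-3.69 = 0.00020417
α₁ = 1/(1 + 0.58884 + 0.00020417) = 1/1.5890 = 0.6293; α₂ = α₁·K2/[H⁺] = 0.0001285
α₁ + 2α₂ = 0.6296
CA = 0.6296 × 3.12 = 1.96 mmol/L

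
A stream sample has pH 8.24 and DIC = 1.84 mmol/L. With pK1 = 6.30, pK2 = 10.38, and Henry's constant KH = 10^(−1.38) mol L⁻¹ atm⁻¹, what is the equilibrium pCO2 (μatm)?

α₀ = 1 / (1 + K1/[H⁺] + K1K2/[H⁺]²) = 1 / (1 + 10^+1.94 + 10^-0.20)
   = 1 / (1 + 87.096 + 0.63096) = 1/88.727 = 0.01127
[CO2*] = α₀ × DIC = 0.01127 × 1.84 = 0.02074 mmol/L
pCO2 = [CO2*]/KH = 2.074×10^-5 / 4.169×10^-2 = 497 μatm

pCO2 = 497 μatm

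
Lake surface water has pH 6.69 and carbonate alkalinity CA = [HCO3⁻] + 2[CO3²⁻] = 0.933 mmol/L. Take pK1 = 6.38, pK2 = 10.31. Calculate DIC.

DIC = 1.39 mmol/L

CA = [HCO3⁻] + 2[CO3²⁻] = (α₁ + 2α₂)·DIC
At pH 6.69: [H⁺]/K1 = 10^-0.31 = 0.48978, K2/[H⁺] = 10^-3.62 = 0.00023988
α₁ = 1/(1 + 0.48978 + 0.00023988) = 1/1.4900 = 0.6711; α₂ = α₁·K2/[H⁺] = 0.0001610
α₁ + 2α₂ = 0.6715
DIC = CA / (α₁ + 2α₂) = 0.933 / 0.6715 = 1.39 mmol/L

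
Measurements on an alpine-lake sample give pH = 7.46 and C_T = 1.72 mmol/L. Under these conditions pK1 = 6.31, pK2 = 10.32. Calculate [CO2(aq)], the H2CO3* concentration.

[CO2*] = 0.114 mmol/L

α₀ = 1 / (1 + K1/[H⁺] + K1K2/[H⁺]²) = 1 / (1 + 10^+1.15 + 10^-1.71)
   = 1 / (1 + 14.125 + 0.019498) = 1/15.145 = 0.06603
[CO2*] = α₀ × DIC = 0.06603 × 1.72 = 0.114 mmol/L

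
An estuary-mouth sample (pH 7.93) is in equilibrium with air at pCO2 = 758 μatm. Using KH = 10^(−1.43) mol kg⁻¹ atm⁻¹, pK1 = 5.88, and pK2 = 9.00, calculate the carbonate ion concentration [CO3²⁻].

[CO3²⁻] = 0.269 mmol/kg

[CO2*] = KH · pCO2 = 10^(−1.43) × 758×10^-6 = 2.816×10^-5 mol/kg
α₀ = 1/(1 + K1/[H⁺] + K1K2/[H⁺]²) = 1/(1 + 10^+2.05 + 10^+0.98) = 0.008147
DIC = [CO2*]/α₀ = 2.816×10^-5 / 0.008147 = 3.457 mmol/kg
[CO3²⁻] = α₂·DIC; α₂ = 0.07780, so [CO3²⁻] = 0.07780 × 3.457 = 0.269 mmol/kg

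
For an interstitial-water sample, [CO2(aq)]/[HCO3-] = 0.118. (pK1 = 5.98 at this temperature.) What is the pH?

pH = 6.91

From K1 = [H⁺][HCO3-]/[CO2(aq)]:  pH = pK1 − log₁₀([CO2(aq)]/[HCO3-])
log₁₀(0.118) = -0.928
pH = 5.98 − (-0.928) = 6.91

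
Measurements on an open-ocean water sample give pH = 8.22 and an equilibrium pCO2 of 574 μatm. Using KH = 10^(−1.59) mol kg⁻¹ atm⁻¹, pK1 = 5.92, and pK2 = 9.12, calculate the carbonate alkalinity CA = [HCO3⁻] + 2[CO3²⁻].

CA = 3.69 mmol/kg

[CO2*] = KH · pCO2 = 10^(−1.59) × 574×10^-6 = 1.475×10^-5 mol/kg
α₀ = 1/(1 + K1/[H⁺] + K1K2/[H⁺]²) = 1/(1 + 10^+2.30 + 10^+1.40) = 0.004432
DIC = [CO2*]/α₀ = 1.475×10^-5 / 0.004432 = 3.329 mmol/kg
CA = (α₁ + 2α₂)·DIC = (0.8842 + 2×0.1113) × 3.329 = 3.69 mmol/kg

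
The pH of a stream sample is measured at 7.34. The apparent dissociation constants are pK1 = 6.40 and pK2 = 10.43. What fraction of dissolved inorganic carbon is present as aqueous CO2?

α₀ = 0.103

α₀ = 1 / (1 + K1/[H⁺] + K1K2/[H⁺]²) = 1 / (1 + 10^+0.94 + 10^-2.15)
   = 1 / (1 + 8.7096 + 0.0070795) = 1/9.7167 = 0.1029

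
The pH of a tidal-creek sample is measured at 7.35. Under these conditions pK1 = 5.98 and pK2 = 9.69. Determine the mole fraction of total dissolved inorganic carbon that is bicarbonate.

α₁ = 0.955

α₁ = 1 / (1 + [H⁺]/K1 + K2/[H⁺]) = 1 / (1 + 10^-1.37 + 10^-2.34)
   = 1 / (1 + 0.042658 + 0.0045709) = 1/1.0472 = 0.9549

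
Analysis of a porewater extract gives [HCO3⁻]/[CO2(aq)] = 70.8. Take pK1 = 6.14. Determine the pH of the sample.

pH = 7.99

From K1 = [H⁺][HCO3⁻]/[CO2(aq)]:  pH = pK1 + log₁₀([HCO3⁻]/[CO2(aq)])
log₁₀(70.8) = +1.850
pH = 6.14 + (+1.850) = 7.99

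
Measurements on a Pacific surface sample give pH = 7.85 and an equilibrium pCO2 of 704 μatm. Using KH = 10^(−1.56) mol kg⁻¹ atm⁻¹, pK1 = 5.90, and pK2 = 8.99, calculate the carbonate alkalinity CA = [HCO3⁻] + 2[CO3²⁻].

[CO2*] = KH · pCO2 = 10^(−1.56) × 704×10^-6 = 1.939×10^-5 mol/kg
α₀ = 1/(1 + K1/[H⁺] + K1K2/[H⁺]²) = 1/(1 + 10^+1.95 + 10^+0.81) = 0.01035
DIC = [CO2*]/α₀ = 1.939×10^-5 / 0.01035 = 1.873 mmol/kg
CA = (α₁ + 2α₂)·DIC = (0.9228 + 2×0.06685) × 1.873 = 1.98 mmol/kg

CA = 1.98 mmol/kg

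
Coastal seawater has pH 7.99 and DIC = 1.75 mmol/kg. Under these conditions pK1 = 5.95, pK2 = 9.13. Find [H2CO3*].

α₀ = 1 / (1 + K1/[H⁺] + K1K2/[H⁺]²) = 1 / (1 + 10^+2.04 + 10^+0.90)
   = 1 / (1 + 109.65 + 7.9433) = 1/118.59 = 0.008432
[CO2*] = α₀ × DIC = 0.008432 × 1.75 = 0.0148 mmol/kg = 14.8 μmol/kg

[CO2*] = 14.8 μmol/kg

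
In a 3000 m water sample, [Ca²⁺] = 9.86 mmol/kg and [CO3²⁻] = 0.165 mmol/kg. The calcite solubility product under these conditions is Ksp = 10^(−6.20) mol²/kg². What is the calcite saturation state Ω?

Ksp = 10^(−6.20) = 6.310×10^-7
Ω = [Ca²⁺][CO3²⁻]/Ksp = (9.86×10^-3)(0.165×10^-3) / 6.310×10^-7 = 2.58

Ω = 2.58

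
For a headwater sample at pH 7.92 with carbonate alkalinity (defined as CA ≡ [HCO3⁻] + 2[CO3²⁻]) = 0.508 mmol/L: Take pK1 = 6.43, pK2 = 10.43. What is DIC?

CA = [HCO3⁻] + 2[CO3²⁻] = (α₁ + 2α₂)·DIC
At pH 7.92: [H⁺]/K1 = 10^-1.49 = 0.032359, K2/[H⁺] = 10^-2.51 = 0.0030903
α₁ = 1/(1 + 0.032359 + 0.0030903) = 1/1.0354 = 0.9658; α₂ = α₁·K2/[H⁺] = 0.002984
α₁ + 2α₂ = 0.9717
DIC = CA / (α₁ + 2α₂) = 0.508 / 0.9717 = 0.523 mmol/L

DIC = 0.523 mmol/L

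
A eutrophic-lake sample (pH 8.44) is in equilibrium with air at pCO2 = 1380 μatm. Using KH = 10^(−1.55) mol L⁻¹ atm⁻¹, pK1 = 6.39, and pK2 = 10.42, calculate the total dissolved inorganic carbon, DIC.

[CO2*] = KH · pCO2 = 10^(−1.55) × 1380×10^-6 = 3.889×10^-5 mol/L
α₀ = 1/(1 + K1/[H⁺] + K1K2/[H⁺]²) = 1/(1 + 10^+2.05 + 10^+0.07) = 0.008743
DIC = [CO2*]/α₀ = 3.889×10^-5 / 0.008743 = 4.45 mmol/L

DIC = 4.45 mmol/L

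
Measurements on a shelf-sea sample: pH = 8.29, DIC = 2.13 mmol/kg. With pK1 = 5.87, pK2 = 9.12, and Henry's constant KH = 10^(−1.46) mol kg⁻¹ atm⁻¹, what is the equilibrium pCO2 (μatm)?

pCO2 = 203 μatm

α₀ = 1 / (1 + K1/[H⁺] + K1K2/[H⁺]²) = 1 / (1 + 10^+2.42 + 10^+1.59)
   = 1 / (1 + 263.03 + 38.905) = 1/302.93 = 0.003301
[CO2*] = α₀ × DIC = 0.003301 × 2.13 = 0.007031 mmol/kg = 7.031 μmol/kg
pCO2 = [CO2*]/KH = 7.031×10^-6 / 3.467×10^-2 = 203 μatm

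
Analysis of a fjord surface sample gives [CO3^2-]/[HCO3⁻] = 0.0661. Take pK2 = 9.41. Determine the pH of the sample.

pH = 8.23

From K2 = [H⁺][CO3^2-]/[HCO3⁻]:  pH = pK2 + log₁₀([CO3^2-]/[HCO3⁻])
log₁₀(0.0661) = -1.180
pH = 9.41 + (-1.180) = 8.23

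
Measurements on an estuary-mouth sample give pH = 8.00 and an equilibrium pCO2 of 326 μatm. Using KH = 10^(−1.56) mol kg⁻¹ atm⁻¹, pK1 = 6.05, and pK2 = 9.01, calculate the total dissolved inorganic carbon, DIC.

[CO2*] = KH · pCO2 = 10^(−1.56) × 326×10^-6 = 8.979×10^-6 mol/kg
α₀ = 1/(1 + K1/[H⁺] + K1K2/[H⁺]²) = 1/(1 + 10^+1.95 + 10^+0.94) = 0.01012
DIC = [CO2*]/α₀ = 8.979×10^-6 / 0.01012 = 0.887 mmol/kg

DIC = 0.887 mmol/kg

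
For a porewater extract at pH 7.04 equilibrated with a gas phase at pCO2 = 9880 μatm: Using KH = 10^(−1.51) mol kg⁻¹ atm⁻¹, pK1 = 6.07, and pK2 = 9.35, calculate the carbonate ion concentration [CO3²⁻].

[CO3²⁻] = 14.0 μmol/kg

[CO2*] = KH · pCO2 = 10^(−1.51) × 9880×10^-6 = 3.053×10^-4 mol/kg
α₀ = 1/(1 + K1/[H⁺] + K1K2/[H⁺]²) = 1/(1 + 10^+0.97 + 10^-1.34) = 0.09636
DIC = [CO2*]/α₀ = 3.053×10^-4 / 0.09636 = 3.169 mmol/kg
[CO3²⁻] = α₂·DIC; α₂ = 0.004404, so [CO3²⁻] = 0.004404 × 3.169 = 0.0140 mmol/kg = 14.0 μmol/kg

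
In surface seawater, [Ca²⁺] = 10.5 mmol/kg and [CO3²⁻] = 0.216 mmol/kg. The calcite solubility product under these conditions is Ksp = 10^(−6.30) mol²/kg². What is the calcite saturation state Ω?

Ω = 4.53

Ksp = 10^(−6.30) = 5.012×10^-7
Ω = [Ca²⁺][CO3²⁻]/Ksp = (10.5×10^-3)(0.216×10^-3) / 5.012×10^-7 = 4.53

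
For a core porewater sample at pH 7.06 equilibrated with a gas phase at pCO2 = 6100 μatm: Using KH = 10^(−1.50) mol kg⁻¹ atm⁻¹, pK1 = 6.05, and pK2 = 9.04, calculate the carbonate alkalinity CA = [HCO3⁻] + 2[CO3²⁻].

[CO2*] = KH · pCO2 = 10^(−1.50) × 6100×10^-6 = 1.929×10^-4 mol/kg
α₀ = 1/(1 + K1/[H⁺] + K1K2/[H⁺]²) = 1/(1 + 10^+1.01 + 10^-0.97) = 0.08818
DIC = [CO2*]/α₀ = 1.929×10^-4 / 0.08818 = 2.187 mmol/kg
CA = (α₁ + 2α₂)·DIC = (0.9024 + 2×0.009449) × 2.187 = 2.02 mmol/kg

CA = 2.02 mmol/kg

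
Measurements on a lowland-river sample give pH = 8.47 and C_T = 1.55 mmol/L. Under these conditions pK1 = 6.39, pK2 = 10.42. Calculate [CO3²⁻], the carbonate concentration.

α₂ = 1 / (1 + [H⁺]/K2 + [H⁺]²/(K1K2)) = 1 / (1 + 10^+1.95 + 10^-0.13)
   = 1 / (1 + 89.125 + 0.74131) = 1/90.866 = 0.01101
[CO3²⁻] = α₂ × DIC = 0.01101 × 1.55 = 0.0171 mmol/L = 17.1 μmol/L

[CO3²⁻] = 17.1 μmol/L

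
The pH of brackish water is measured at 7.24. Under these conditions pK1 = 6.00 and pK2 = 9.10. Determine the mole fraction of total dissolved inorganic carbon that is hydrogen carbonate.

α₁ = 0.933

α₁ = 1 / (1 + [H⁺]/K1 + K2/[H⁺]) = 1 / (1 + 10^-1.24 + 10^-1.86)
   = 1 / (1 + 0.057544 + 0.013804) = 1/1.0713 = 0.9334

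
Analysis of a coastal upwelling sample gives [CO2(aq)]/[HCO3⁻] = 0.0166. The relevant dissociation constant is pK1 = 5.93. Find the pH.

pH = 7.71

From K1 = [H⁺][HCO3⁻]/[CO2(aq)]:  pH = pK1 − log₁₀([CO2(aq)]/[HCO3⁻])
log₁₀(0.0166) = -1.780
pH = 5.93 − (-1.780) = 7.71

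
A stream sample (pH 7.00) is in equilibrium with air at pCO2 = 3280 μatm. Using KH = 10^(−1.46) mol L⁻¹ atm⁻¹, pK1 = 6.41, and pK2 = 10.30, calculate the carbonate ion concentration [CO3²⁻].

[CO2*] = KH · pCO2 = 10^(−1.46) × 3280×10^-6 = 1.137×10^-4 mol/L
α₀ = 1/(1 + K1/[H⁺] + K1K2/[H⁺]²) = 1/(1 + 10^+0.59 + 10^-2.71) = 0.2044
DIC = [CO2*]/α₀ = 1.137×10^-4 / 0.2044 = 0.5564 mmol/L
[CO3²⁻] = α₂·DIC; α₂ = 0.0003985, so [CO3²⁻] = 0.0003985 × 0.5564 = 0.000222 mmol/L = 0.222 μmol/L

[CO3²⁻] = 0.222 μmol/L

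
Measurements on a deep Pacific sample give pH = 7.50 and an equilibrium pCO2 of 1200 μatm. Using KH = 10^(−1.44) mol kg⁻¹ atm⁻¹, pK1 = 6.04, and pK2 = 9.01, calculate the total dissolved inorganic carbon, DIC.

[CO2*] = KH · pCO2 = 10^(−1.44) × 1200×10^-6 = 4.357×10^-5 mol/kg
α₀ = 1/(1 + K1/[H⁺] + K1K2/[H⁺]²) = 1/(1 + 10^+1.46 + 10^-0.05) = 0.03254
DIC = [CO2*]/α₀ = 4.357×10^-5 / 0.03254 = 1.34 mmol/kg

DIC = 1.34 mmol/kg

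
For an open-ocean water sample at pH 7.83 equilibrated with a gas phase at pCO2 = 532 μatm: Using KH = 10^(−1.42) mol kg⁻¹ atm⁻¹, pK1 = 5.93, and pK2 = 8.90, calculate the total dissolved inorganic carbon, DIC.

DIC = 1.76 mmol/kg

[CO2*] = KH · pCO2 = 10^(−1.42) × 532×10^-6 = 2.023×10^-5 mol/kg
α₀ = 1/(1 + K1/[H⁺] + K1K2/[H⁺]²) = 1/(1 + 10^+1.90 + 10^+0.83) = 0.01147
DIC = [CO2*]/α₀ = 2.023×10^-5 / 0.01147 = 1.76 mmol/kg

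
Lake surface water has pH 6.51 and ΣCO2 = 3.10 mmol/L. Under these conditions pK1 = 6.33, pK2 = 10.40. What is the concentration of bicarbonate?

[HCO3⁻] = 1.87 mmol/L

α₁ = 1 / (1 + [H⁺]/K1 + K2/[H⁺]) = 1 / (1 + 10^-0.18 + 10^-3.89)
   = 1 / (1 + 0.66069 + 0.00012882) = 1/1.6608 = 0.6021
[HCO3⁻] = α₁ × DIC = 0.6021 × 3.10 = 1.87 mmol/L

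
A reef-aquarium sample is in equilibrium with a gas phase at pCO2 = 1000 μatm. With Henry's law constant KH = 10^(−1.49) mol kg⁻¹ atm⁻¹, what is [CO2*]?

[CO2*] = 32.4 μmol/kg

KH = 10^(−1.49) = 3.236×10^-2 mol kg⁻¹ atm⁻¹
[CO2*] = KH · pCO2 = 3.236×10^-2 × 1000×10^-6 atm = 3.24×10^-5 mol/kg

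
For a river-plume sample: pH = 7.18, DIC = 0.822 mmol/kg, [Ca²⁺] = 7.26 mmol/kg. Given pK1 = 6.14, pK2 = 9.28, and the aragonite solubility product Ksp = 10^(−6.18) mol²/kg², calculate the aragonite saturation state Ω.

Ω = 0.0653

α₂ = 1 / (1 + [H⁺]/K2 + [H⁺]²/(K1K2)) = 1 / (1 + 10^+2.10 + 10^+1.06)
   = 1 / (1 + 125.89 + 11.482) = 1/138.37 = 0.007227
[CO3²⁻] = α₂ × DIC = 0.007227 × 0.822 = 0.005940 mmol/kg = 5.940 μmol/kg
Ksp = 10^(−6.18) = 6.607×10^-7
Ω = [Ca²⁺][CO3²⁻]/Ksp = (7.26×10^-3)(5.940×10^-6) / 6.607×10^-7 = 0.0653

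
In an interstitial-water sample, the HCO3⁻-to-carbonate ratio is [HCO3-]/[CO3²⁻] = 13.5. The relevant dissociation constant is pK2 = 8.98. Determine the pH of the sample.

pH = 7.85

From K2 = [H⁺][CO3²⁻]/[HCO3-]:  pH = pK2 − log₁₀([HCO3-]/[CO3²⁻])
log₁₀(13.5) = +1.130
pH = 8.98 − (+1.130) = 7.85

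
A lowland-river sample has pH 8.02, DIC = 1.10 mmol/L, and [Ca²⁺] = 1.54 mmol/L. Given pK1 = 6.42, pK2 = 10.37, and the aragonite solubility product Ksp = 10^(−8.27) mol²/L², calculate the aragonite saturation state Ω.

Ω = 1.37

α₂ = 1 / (1 + [H⁺]/K2 + [H⁺]²/(K1K2)) = 1 / (1 + 10^+2.35 + 10^+0.75)
   = 1 / (1 + 223.87 + 5.6234) = 1/230.50 = 0.004338
[CO3²⁻] = α₂ × DIC = 0.004338 × 1.10 = 0.004772 mmol/L = 4.772 μmol/L
Ksp = 10^(−8.27) = 5.370×10^-9
Ω = [Ca²⁺][CO3²⁻]/Ksp = (1.54×10^-3)(4.772×10^-6) / 5.370×10^-9 = 1.37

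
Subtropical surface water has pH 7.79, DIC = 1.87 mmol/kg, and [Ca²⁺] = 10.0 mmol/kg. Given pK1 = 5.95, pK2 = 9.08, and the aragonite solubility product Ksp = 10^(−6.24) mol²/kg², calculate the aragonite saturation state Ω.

Ω = 1.56

α₂ = 1 / (1 + [H⁺]/K2 + [H⁺]²/(K1K2)) = 1 / (1 + 10^+1.29 + 10^-0.55)
   = 1 / (1 + 19.498 + 0.28184) = 1/20.780 = 0.04812
[CO3²⁻] = α₂ × DIC = 0.04812 × 1.87 = 0.08999 mmol/kg
Ksp = 10^(−6.24) = 5.754×10^-7
Ω = [Ca²⁺][CO3²⁻]/Ksp = (10.0×10^-3)(8.999×10^-5) / 5.754×10^-7 = 1.56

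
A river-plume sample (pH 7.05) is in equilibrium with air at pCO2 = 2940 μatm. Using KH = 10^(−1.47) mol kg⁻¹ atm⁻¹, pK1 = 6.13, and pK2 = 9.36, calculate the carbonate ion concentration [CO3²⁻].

[CO2*] = KH · pCO2 = 10^(−1.47) × 2940×10^-6 = 9.962×10^-5 mol/kg
α₀ = 1/(1 + K1/[H⁺] + K1K2/[H⁺]²) = 1/(1 + 10^+0.92 + 10^-1.39) = 0.1069
DIC = [CO2*]/α₀ = 9.962×10^-5 / 0.1069 = 0.9323 mmol/kg
[CO3²⁻] = α₂·DIC; α₂ = 0.004353, so [CO3²⁻] = 0.004353 × 0.9323 = 0.00406 mmol/kg = 4.06 μmol/kg

[CO3²⁻] = 4.06 μmol/kg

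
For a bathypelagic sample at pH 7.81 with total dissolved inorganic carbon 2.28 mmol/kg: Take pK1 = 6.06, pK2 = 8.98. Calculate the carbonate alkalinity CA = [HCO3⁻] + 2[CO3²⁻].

CA = [HCO3⁻] + 2[CO3²⁻] = (α₁ + 2α₂)·DIC
At pH 7.81: [H⁺]/K1 = 10^-1.75 = 0.017783, K2/[H⁺] = 10^-1.17 = 0.067608
α₁ = 1/(1 + 0.017783 + 0.067608) = 1/1.0854 = 0.9213; α₂ = α₁·K2/[H⁺] = 0.06229
α₁ + 2α₂ = 1.0459
CA = 1.0459 × 2.28 = 2.38 mmol/kg

CA = 2.38 mmol/kg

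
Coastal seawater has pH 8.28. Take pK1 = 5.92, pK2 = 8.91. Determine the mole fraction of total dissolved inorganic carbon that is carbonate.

α₂ = 0.189

α₂ = 1 / (1 + [H⁺]/K2 + [H⁺]²/(K1K2)) = 1 / (1 + 10^+0.63 + 10^-1.73)
   = 1 / (1 + 4.2658 + 0.018621) = 1/5.2844 = 0.1892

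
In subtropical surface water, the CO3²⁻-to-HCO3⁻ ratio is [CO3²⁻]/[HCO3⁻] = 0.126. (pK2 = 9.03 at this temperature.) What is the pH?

From K2 = [H⁺][CO3²⁻]/[HCO3⁻]:  pH = pK2 + log₁₀([CO3²⁻]/[HCO3⁻])
log₁₀(0.126) = -0.900
pH = 9.03 + (-0.900) = 8.13

pH = 8.13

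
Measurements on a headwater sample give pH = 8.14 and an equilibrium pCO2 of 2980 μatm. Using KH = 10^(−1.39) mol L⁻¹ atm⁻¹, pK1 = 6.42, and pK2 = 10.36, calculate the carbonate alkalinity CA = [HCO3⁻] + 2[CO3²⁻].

[CO2*] = KH · pCO2 = 10^(−1.39) × 2980×10^-6 = 1.214×10^-4 mol/L
α₀ = 1/(1 + K1/[H⁺] + K1K2/[H⁺]²) = 1/(1 + 10^+1.72 + 10^-0.50) = 0.01859
DIC = [CO2*]/α₀ = 1.214×10^-4 / 0.01859 = 6.531 mmol/L
CA = (α₁ + 2α₂)·DIC = (0.9755 + 2×0.005878) × 6.531 = 6.45 mmol/L

CA = 6.45 mmol/L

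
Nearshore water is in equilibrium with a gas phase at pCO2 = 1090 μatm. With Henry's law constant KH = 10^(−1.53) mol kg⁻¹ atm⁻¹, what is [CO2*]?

[CO2*] = 32.2 μmol/kg

KH = 10^(−1.53) = 2.951×10^-2 mol kg⁻¹ atm⁻¹
[CO2*] = KH · pCO2 = 2.951×10^-2 × 1090×10^-6 atm = 3.22×10^-5 mol/kg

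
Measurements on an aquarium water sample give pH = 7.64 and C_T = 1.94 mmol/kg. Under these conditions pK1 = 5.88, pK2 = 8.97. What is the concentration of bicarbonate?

[HCO3⁻] = 1.82 mmol/kg

α₁ = 1 / (1 + [H⁺]/K1 + K2/[H⁺]) = 1 / (1 + 10^-1.76 + 10^-1.33)
   = 1 / (1 + 0.017378 + 0.046774) = 1/1.0642 = 0.9397
[HCO3⁻] = α₁ × DIC = 0.9397 × 1.94 = 1.82 mmol/kg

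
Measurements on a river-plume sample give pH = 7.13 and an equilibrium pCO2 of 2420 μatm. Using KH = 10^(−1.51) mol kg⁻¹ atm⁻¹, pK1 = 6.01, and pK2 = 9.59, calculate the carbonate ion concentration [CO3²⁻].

[CO2*] = KH · pCO2 = 10^(−1.51) × 2420×10^-6 = 7.479×10^-5 mol/kg
α₀ = 1/(1 + K1/[H⁺] + K1K2/[H⁺]²) = 1/(1 + 10^+1.12 + 10^-1.34) = 0.07028
DIC = [CO2*]/α₀ = 7.479×10^-5 / 0.07028 = 1.064 mmol/kg
[CO3²⁻] = α₂·DIC; α₂ = 0.003213, so [CO3²⁻] = 0.003213 × 1.064 = 0.00342 mmol/kg = 3.42 μmol/kg

[CO3²⁻] = 3.42 μmol/kg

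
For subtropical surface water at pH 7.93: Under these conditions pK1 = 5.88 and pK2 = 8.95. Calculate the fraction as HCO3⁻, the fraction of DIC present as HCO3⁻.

α₁ = 0.905

α₁ = 1 / (1 + [H⁺]/K1 + K2/[H⁺]) = 1 / (1 + 10^-2.05 + 10^-1.02)
   = 1 / (1 + 0.0089125 + 0.095499) = 1/1.1044 = 0.9055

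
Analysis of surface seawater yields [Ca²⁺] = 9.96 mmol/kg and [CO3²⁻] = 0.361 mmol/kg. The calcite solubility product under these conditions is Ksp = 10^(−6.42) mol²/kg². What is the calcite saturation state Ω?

Ksp = 10^(−6.42) = 3.802×10^-7
Ω = [Ca²⁺][CO3²⁻]/Ksp = (9.96×10^-3)(0.361×10^-3) / 3.802×10^-7 = 9.46

Ω = 9.46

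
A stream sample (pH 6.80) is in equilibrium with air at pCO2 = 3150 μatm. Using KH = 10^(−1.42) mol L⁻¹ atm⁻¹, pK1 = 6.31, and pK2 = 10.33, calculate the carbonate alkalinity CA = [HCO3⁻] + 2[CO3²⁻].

CA = 0.370 mmol/L

[CO2*] = KH · pCO2 = 10^(−1.42) × 3150×10^-6 = 1.198×10^-4 mol/L
α₀ = 1/(1 + K1/[H⁺] + K1K2/[H⁺]²) = 1/(1 + 10^+0.49 + 10^-3.04) = 0.2444
DIC = [CO2*]/α₀ = 1.198×10^-4 / 0.2444 = 0.4900 mmol/L
CA = (α₁ + 2α₂)·DIC = (0.7554 + 2×0.0002229) × 0.4900 = 0.370 mmol/L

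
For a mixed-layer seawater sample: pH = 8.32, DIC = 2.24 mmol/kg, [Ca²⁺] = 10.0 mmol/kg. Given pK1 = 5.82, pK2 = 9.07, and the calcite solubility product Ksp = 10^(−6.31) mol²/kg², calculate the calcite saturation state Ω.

Ω = 6.89

α₂ = 1 / (1 + [H⁺]/K2 + [H⁺]²/(K1K2)) = 1 / (1 + 10^+0.75 + 10^-1.75)
   = 1 / (1 + 5.6234 + 0.017783) = 1/6.6412 = 0.1506
[CO3²⁻] = α₂ × DIC = 0.1506 × 2.24 = 0.3373 mmol/kg
Ksp = 10^(−6.31) = 4.898×10^-7
Ω = [Ca²⁺][CO3²⁻]/Ksp = (10.0×10^-3)(3.373×10^-4) / 4.898×10^-7 = 6.89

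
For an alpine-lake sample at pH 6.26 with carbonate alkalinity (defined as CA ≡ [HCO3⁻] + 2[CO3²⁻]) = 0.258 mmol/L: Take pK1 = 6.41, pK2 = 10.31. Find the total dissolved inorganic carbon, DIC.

CA = [HCO3⁻] + 2[CO3²⁻] = (α₁ + 2α₂)·DIC
At pH 6.26: [H⁺]/K1 = 10^0.15 = 1.4125, K2/[H⁺] = 10^-4.05 = 8.9125×10^-5
α₁ = 1/(1 + 1.4125 + 8.9125×10^-5) = 1/2.4126 = 0.4145; α₂ = α₁·K2/[H⁺] = 3.694×10^-5
α₁ + 2α₂ = 0.4146
DIC = CA / (α₁ + 2α₂) = 0.258 / 0.4146 = 0.622 mmol/L

DIC = 0.622 mmol/L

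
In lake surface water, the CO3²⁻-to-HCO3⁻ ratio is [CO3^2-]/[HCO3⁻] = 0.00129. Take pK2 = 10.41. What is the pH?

From K2 = [H⁺][CO3^2-]/[HCO3⁻]:  pH = pK2 + log₁₀([CO3^2-]/[HCO3⁻])
log₁₀(0.00129) = -2.889
pH = 10.41 + (-2.889) = 7.52

pH = 7.52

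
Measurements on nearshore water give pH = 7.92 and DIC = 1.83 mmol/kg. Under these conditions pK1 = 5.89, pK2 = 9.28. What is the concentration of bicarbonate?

[HCO3⁻] = 1.74 mmol/kg

α₁ = 1 / (1 + [H⁺]/K1 + K2/[H⁺]) = 1 / (1 + 10^-2.03 + 10^-1.36)
   = 1 / (1 + 0.0093325 + 0.043652) = 1/1.0530 = 0.9497
[HCO3⁻] = α₁ × DIC = 0.9497 × 1.83 = 1.74 mmol/kg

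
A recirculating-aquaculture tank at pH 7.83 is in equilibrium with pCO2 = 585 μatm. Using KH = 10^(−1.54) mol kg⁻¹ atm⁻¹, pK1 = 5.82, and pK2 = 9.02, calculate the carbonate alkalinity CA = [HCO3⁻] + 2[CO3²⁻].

[CO2*] = KH · pCO2 = 10^(−1.54) × 585×10^-6 = 1.687×10^-5 mol/kg
α₀ = 1/(1 + K1/[H⁺] + K1K2/[H⁺]²) = 1/(1 + 10^+2.01 + 10^+0.82) = 0.009096
DIC = [CO2*]/α₀ = 1.687×10^-5 / 0.009096 = 1.855 mmol/kg
CA = (α₁ + 2α₂)·DIC = (0.9308 + 2×0.06010) × 1.855 = 1.95 mmol/kg

CA = 1.95 mmol/kg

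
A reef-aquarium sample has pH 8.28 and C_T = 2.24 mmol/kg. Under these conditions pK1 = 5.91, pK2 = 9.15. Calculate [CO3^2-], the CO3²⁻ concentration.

[CO3²⁻] = 0.265 mmol/kg

α₂ = 1 / (1 + [H⁺]/K2 + [H⁺]²/(K1K2)) = 1 / (1 + 10^+0.87 + 10^-1.50)
   = 1 / (1 + 7.4131 + 0.031623) = 1/8.4447 = 0.1184
[CO3²⁻] = α₂ × DIC = 0.1184 × 2.24 = 0.265 mmol/kg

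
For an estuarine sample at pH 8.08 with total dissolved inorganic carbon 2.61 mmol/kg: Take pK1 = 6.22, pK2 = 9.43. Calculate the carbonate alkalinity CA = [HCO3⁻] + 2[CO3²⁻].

CA = [HCO3⁻] + 2[CO3²⁻] = (α₁ + 2α₂)·DIC
At pH 8.08: [H⁺]/K1 = 10^-1.86 = 0.013804, K2/[H⁺] = 10^-1.35 = 0.044668
α₁ = 1/(1 + 0.013804 + 0.044668) = 1/1.0585 = 0.9448; α₂ = α₁·K2/[H⁺] = 0.04220
α₁ + 2α₂ = 1.0292
CA = 1.0292 × 2.61 = 2.69 mmol/kg

CA = 2.69 mmol/kg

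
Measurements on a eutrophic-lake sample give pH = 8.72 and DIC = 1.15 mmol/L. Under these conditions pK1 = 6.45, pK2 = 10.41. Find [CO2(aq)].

[CO2*] = 6.02 μmol/L

α₀ = 1 / (1 + K1/[H⁺] + K1K2/[H⁺]²) = 1 / (1 + 10^+2.27 + 10^+0.58)
   = 1 / (1 + 186.21 + 3.8019) = 1/191.01 = 0.005235
[CO2*] = α₀ × DIC = 0.005235 × 1.15 = 0.00602 mmol/L = 6.02 μmol/L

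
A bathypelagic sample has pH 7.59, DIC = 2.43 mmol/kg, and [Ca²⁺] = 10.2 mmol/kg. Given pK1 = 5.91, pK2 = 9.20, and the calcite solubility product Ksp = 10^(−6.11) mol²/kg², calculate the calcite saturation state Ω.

α₂ = 1 / (1 + [H⁺]/K2 + [H⁺]²/(K1K2)) = 1 / (1 + 10^+1.61 + 10^-0.07)
   = 1 / (1 + 40.738 + 0.85114) = 1/42.589 = 0.02348
[CO3²⁻] = α₂ × DIC = 0.02348 × 2.43 = 0.05706 mmol/kg
Ksp = 10^(−6.11) = 7.762×10^-7
Ω = [Ca²⁺][CO3²⁻]/Ksp = (10.2×10^-3)(5.706×10^-5) / 7.762×10^-7 = 0.750

Ω = 0.750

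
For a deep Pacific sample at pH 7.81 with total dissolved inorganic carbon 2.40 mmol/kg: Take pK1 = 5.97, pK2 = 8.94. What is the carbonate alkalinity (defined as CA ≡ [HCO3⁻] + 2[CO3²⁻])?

CA = 2.53 mmol/kg

CA = [HCO3⁻] + 2[CO3²⁻] = (α₁ + 2α₂)·DIC
At pH 7.81: [H⁺]/K1 = 10^-1.84 = 0.014454, K2/[H⁺] = 10^-1.13 = 0.074131
α₁ = 1/(1 + 0.014454 + 0.074131) = 1/1.0886 = 0.9186; α₂ = α₁·K2/[H⁺] = 0.06810
α₁ + 2α₂ = 1.0548
CA = 1.0548 × 2.40 = 2.53 mmol/kg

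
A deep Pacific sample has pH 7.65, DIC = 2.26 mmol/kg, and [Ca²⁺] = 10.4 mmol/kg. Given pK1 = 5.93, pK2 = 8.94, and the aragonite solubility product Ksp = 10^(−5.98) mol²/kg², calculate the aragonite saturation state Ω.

α₂ = 1 / (1 + [H⁺]/K2 + [H⁺]²/(K1K2)) = 1 / (1 + 10^+1.29 + 10^-0.43)
   = 1 / (1 + 19.498 + 0.37154) = 1/20.870 = 0.04792
[CO3²⁻] = α₂ × DIC = 0.04792 × 2.26 = 0.1083 mmol/kg
Ksp = 10^(−5.98) = 1.047×10^-6
Ω = [Ca²⁺][CO3²⁻]/Ksp = (10.4×10^-3)(1.083×10^-4) / 1.047×10^-6 = 1.08

Ω = 1.08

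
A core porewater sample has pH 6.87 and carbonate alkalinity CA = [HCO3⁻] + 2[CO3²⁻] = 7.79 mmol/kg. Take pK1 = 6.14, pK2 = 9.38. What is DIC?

CA = [HCO3⁻] + 2[CO3²⁻] = (α₁ + 2α₂)·DIC
At pH 6.87: [H⁺]/K1 = 10^-0.73 = 0.18621, K2/[H⁺] = 10^-2.51 = 0.0030903
α₁ = 1/(1 + 0.18621 + 0.0030903) = 1/1.1893 = 0.8408; α₂ = α₁·K2/[H⁺] = 0.002598
α₁ + 2α₂ = 0.8460
DIC = CA / (α₁ + 2α₂) = 7.79 / 0.8460 = 9.21 mmol/kg

DIC = 9.21 mmol/kg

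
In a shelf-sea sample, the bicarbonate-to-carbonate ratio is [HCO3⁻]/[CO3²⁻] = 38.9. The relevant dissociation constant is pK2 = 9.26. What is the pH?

From K2 = [H⁺][CO3²⁻]/[HCO3⁻]:  pH = pK2 − log₁₀([HCO3⁻]/[CO3²⁻])
log₁₀(38.9) = +1.590
pH = 9.26 − (+1.590) = 7.67

pH = 7.67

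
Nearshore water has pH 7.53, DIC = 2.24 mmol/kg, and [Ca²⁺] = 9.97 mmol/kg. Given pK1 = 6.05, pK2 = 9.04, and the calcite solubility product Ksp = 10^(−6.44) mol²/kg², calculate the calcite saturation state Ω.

Ω = 1.79

α₂ = 1 / (1 + [H⁺]/K2 + [H⁺]²/(K1K2)) = 1 / (1 + 10^+1.51 + 10^+0.03)
   = 1 / (1 + 32.359 + 1.0715) = 1/34.431 = 0.02904
[CO3²⁻] = α₂ × DIC = 0.02904 × 2.24 = 0.06506 mmol/kg
Ksp = 10^(−6.44) = 3.631×10^-7
Ω = [Ca²⁺][CO3²⁻]/Ksp = (9.97×10^-3)(6.506×10^-5) / 3.631×10^-7 = 1.79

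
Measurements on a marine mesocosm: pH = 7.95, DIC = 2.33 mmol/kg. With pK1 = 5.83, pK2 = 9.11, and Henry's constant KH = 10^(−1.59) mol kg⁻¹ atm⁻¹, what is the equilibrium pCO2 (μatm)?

α₀ = 1 / (1 + K1/[H⁺] + K1K2/[H⁺]²) = 1 / (1 + 10^+2.12 + 10^+0.96)
   = 1 / (1 + 131.83 + 9.1201) = 1/141.95 = 0.007045
[CO2*] = α₀ × DIC = 0.007045 × 2.33 = 0.01641 mmol/kg = 16.41 μmol/kg
pCO2 = [CO2*]/KH = 1.641×10^-5 / 2.570×10^-2 = 639 μatm

pCO2 = 639 μatm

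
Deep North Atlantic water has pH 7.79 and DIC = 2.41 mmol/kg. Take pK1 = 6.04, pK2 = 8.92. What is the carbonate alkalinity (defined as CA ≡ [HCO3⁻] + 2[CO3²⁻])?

CA = 2.53 mmol/kg

CA = [HCO3⁻] + 2[CO3²⁻] = (α₁ + 2α₂)·DIC
At pH 7.79: [H⁺]/K1 = 10^-1.75 = 0.017783, K2/[H⁺] = 10^-1.13 = 0.074131
α₁ = 1/(1 + 0.017783 + 0.074131) = 1/1.0919 = 0.9158; α₂ = α₁·K2/[H⁺] = 0.06789
α₁ + 2α₂ = 1.0516
CA = 1.0516 × 2.41 = 2.53 mmol/kg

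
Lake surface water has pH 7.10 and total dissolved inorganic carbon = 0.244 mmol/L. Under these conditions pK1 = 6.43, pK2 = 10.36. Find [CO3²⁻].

α₂ = 1 / (1 + [H⁺]/K2 + [H⁺]²/(K1K2)) = 1 / (1 + 10^+3.26 + 10^+2.59)
   = 1 / (1 + 1819.7 + 389.05) = 1/2209.7 = 0.0004525
[CO3²⁻] = α₂ × DIC = 0.0004525 × 0.244 = 0.000110 mmol/L = 0.110 μmol/L

[CO3²⁻] = 0.110 μmol/L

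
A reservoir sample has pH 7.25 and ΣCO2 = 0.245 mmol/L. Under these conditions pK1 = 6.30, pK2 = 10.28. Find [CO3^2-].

α₂ = 1 / (1 + [H⁺]/K2 + [H⁺]²/(K1K2)) = 1 / (1 + 10^+3.03 + 10^+2.08)
   = 1 / (1 + 1071.5 + 120.23) = 1/1192.7 = 0.0008384
[CO3²⁻] = α₂ × DIC = 0.0008384 × 0.245 = 0.000205 mmol/L = 0.205 μmol/L

[CO3²⁻] = 0.205 μmol/L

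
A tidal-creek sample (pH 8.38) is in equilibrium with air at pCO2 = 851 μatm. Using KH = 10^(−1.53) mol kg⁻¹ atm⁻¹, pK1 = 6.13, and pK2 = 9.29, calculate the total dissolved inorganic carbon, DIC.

[CO2*] = KH · pCO2 = 10^(−1.53) × 851×10^-6 = 2.511×10^-5 mol/kg
α₀ = 1/(1 + K1/[H⁺] + K1K2/[H⁺]²) = 1/(1 + 10^+2.25 + 10^+1.34) = 0.004982
DIC = [CO2*]/α₀ = 2.511×10^-5 / 0.004982 = 5.04 mmol/kg

DIC = 5.04 mmol/kg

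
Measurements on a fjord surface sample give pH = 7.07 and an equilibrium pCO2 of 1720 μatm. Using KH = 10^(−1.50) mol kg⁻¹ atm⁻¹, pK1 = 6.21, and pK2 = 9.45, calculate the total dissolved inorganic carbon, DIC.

DIC = 0.450 mmol/kg

[CO2*] = KH · pCO2 = 10^(−1.50) × 1720×10^-6 = 5.439×10^-5 mol/kg
α₀ = 1/(1 + K1/[H⁺] + K1K2/[H⁺]²) = 1/(1 + 10^+0.86 + 10^-1.52) = 0.1209
DIC = [CO2*]/α₀ = 5.439×10^-5 / 0.1209 = 0.450 mmol/kg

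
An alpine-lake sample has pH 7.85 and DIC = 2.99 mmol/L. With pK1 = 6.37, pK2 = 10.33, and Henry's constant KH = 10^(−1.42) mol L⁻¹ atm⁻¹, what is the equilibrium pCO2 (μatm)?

α₀ = 1 / (1 + K1/[H⁺] + K1K2/[H⁺]²) = 1 / (1 + 10^+1.48 + 10^-1.00)
   = 1 / (1 + 30.200 + 0.10000) = 1/31.300 = 0.03195
[CO2*] = α₀ × DIC = 0.03195 × 2.99 = 0.09553 mmol/L
pCO2 = [CO2*]/KH = 9.553×10^-5 / 3.802×10^-2 = 2510 μatm

pCO2 = 2510 μatm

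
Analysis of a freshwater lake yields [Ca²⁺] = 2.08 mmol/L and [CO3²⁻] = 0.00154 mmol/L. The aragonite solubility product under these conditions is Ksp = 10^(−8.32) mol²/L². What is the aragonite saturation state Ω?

Ω = 0.669

Ksp = 10^(−8.32) = 4.786×10^-9
Ω = [Ca²⁺][CO3²⁻]/Ksp = (2.08×10^-3)(0.00154×10^-3) / 4.786×10^-9 = 0.669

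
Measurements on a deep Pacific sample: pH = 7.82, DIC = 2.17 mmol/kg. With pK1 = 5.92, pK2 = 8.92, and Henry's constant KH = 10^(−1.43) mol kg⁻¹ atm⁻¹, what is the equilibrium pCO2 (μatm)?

pCO2 = 673 μatm

α₀ = 1 / (1 + K1/[H⁺] + K1K2/[H⁺]²) = 1 / (1 + 10^+1.90 + 10^+0.80)
   = 1 / (1 + 79.433 + 6.3096) = 1/86.742 = 0.01153
[CO2*] = α₀ × DIC = 0.01153 × 2.17 = 0.02502 mmol/kg
pCO2 = [CO2*]/KH = 2.502×10^-5 / 3.715×10^-2 = 673 μatm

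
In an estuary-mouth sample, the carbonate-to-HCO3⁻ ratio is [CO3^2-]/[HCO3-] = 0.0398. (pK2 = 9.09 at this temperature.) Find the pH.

From K2 = [H⁺][CO3^2-]/[HCO3-]:  pH = pK2 + log₁₀([CO3^2-]/[HCO3-])
log₁₀(0.0398) = -1.400
pH = 9.09 + (-1.400) = 7.69

pH = 7.69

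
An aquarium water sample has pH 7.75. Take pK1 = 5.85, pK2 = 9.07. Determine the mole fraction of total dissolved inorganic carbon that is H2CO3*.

α₀ = 1 / (1 + K1/[H⁺] + K1K2/[H⁺]²) = 1 / (1 + 10^+1.90 + 10^+0.58)
   = 1 / (1 + 79.433 + 3.8019) = 1/84.235 = 0.01187

α₀ = 0.0119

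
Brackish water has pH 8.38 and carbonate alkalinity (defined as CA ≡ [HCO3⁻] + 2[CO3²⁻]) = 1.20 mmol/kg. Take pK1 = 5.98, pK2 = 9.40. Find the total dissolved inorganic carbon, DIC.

CA = [HCO3⁻] + 2[CO3²⁻] = (α₁ + 2α₂)·DIC
At pH 8.38: [H⁺]/K1 = 10^-2.40 = 0.0039811, K2/[H⁺] = 10^-1.02 = 0.095499
α₁ = 1/(1 + 0.0039811 + 0.095499) = 1/1.0995 = 0.9095; α₂ = α₁·K2/[H⁺] = 0.08686
α₁ + 2α₂ = 1.0832
DIC = CA / (α₁ + 2α₂) = 1.20 / 1.0832 = 1.11 mmol/kg

DIC = 1.11 mmol/kg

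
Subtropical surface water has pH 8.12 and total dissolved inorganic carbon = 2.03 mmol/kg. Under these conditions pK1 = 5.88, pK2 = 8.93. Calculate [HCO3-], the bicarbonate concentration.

α₁ = 1 / (1 + [H⁺]/K1 + K2/[H⁺]) = 1 / (1 + 10^-2.24 + 10^-0.81)
   = 1 / (1 + 0.0057544 + 0.15488) = 1/1.1606 = 0.8616
[HCO3⁻] = α₁ × DIC = 0.8616 × 2.03 = 1.75 mmol/kg

[HCO3⁻] = 1.75 mmol/kg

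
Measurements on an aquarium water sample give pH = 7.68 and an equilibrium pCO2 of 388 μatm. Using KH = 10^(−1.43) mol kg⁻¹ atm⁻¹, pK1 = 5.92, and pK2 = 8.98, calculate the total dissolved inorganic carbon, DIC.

[CO2*] = KH · pCO2 = 10^(−1.43) × 388×10^-6 = 1.442×10^-5 mol/kg
α₀ = 1/(1 + K1/[H⁺] + K1K2/[H⁺]²) = 1/(1 + 10^+1.76 + 10^+0.46) = 0.01628
DIC = [CO2*]/α₀ = 1.442×10^-5 / 0.01628 = 0.886 mmol/kg

DIC = 0.886 mmol/kg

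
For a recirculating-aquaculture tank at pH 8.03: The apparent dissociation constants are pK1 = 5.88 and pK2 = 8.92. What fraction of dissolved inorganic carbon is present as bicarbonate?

α₁ = 1 / (1 + [H⁺]/K1 + K2/[H⁺]) = 1 / (1 + 10^-2.15 + 10^-0.89)
   = 1 / (1 + 0.0070795 + 0.12882) = 1/1.1359 = 0.8804

α₁ = 0.880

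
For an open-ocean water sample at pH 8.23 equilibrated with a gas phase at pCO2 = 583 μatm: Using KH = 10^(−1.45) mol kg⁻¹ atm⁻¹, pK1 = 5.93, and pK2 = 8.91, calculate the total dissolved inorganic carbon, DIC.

[CO2*] = KH · pCO2 = 10^(−1.45) × 583×10^-6 = 2.069×10^-5 mol/kg
α₀ = 1/(1 + K1/[H⁺] + K1K2/[H⁺]²) = 1/(1 + 10^+2.30 + 10^+1.62) = 0.004129
DIC = [CO2*]/α₀ = 2.069×10^-5 / 0.004129 = 5.01 mmol/kg

DIC = 5.01 mmol/kg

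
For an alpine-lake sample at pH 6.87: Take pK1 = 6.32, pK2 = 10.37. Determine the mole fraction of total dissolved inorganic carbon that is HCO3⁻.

α₁ = 0.780

α₁ = 1 / (1 + [H⁺]/K1 + K2/[H⁺]) = 1 / (1 + 10^-0.55 + 10^-3.50)
   = 1 / (1 + 0.28184 + 0.00031623) = 1/1.2822 = 0.7799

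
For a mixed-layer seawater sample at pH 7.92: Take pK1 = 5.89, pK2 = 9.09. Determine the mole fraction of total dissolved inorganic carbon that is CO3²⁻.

α₂ = 1 / (1 + [H⁺]/K2 + [H⁺]²/(K1K2)) = 1 / (1 + 10^+1.17 + 10^-0.86)
   = 1 / (1 + 14.791 + 0.13804) = 1/15.929 = 0.06278

α₂ = 0.0628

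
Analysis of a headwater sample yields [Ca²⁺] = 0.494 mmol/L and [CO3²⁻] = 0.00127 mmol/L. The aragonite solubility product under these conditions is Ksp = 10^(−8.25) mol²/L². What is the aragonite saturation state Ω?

Ω = 0.112

Ksp = 10^(−8.25) = 5.623×10^-9
Ω = [Ca²⁺][CO3²⁻]/Ksp = (0.494×10^-3)(0.00127×10^-3) / 5.623×10^-9 = 0.112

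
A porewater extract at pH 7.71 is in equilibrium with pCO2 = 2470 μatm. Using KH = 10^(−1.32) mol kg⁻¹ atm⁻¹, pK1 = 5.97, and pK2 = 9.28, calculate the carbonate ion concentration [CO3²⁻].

[CO2*] = KH · pCO2 = 10^(−1.32) × 2470×10^-6 = 1.182×10^-4 mol/kg
α₀ = 1/(1 + K1/[H⁺] + K1K2/[H⁺]²) = 1/(1 + 10^+1.74 + 10^+0.17) = 0.01741
DIC = [CO2*]/α₀ = 1.182×10^-4 / 0.01741 = 6.790 mmol/kg
[CO3²⁻] = α₂·DIC; α₂ = 0.02575, so [CO3²⁻] = 0.02575 × 6.790 = 0.175 mmol/kg

[CO3²⁻] = 0.175 mmol/kg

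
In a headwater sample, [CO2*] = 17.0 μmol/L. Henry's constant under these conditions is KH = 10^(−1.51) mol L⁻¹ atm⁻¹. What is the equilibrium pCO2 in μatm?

pCO2 = 550 μatm

KH = 10^(−1.51) = 3.090×10^-2 mol L⁻¹ atm⁻¹
pCO2 = [CO2*]/KH = 17.0×10^-6 / 3.090×10^-2 = 5.50×10^-4 atm = 550 μatm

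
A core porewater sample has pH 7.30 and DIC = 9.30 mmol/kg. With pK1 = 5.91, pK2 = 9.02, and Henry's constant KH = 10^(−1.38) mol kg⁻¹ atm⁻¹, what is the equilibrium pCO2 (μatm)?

α₀ = 1 / (1 + K1/[H⁺] + K1K2/[H⁺]²) = 1 / (1 + 10^+1.39 + 10^-0.33)
   = 1 / (1 + 24.547 + 0.46774) = 1/26.015 = 0.03844
[CO2*] = α₀ × DIC = 0.03844 × 9.30 = 0.3575 mmol/kg
pCO2 = [CO2*]/KH = 3.575×10^-4 / 4.169×10^-2 = 8580 μatm

pCO2 = 8580 μatm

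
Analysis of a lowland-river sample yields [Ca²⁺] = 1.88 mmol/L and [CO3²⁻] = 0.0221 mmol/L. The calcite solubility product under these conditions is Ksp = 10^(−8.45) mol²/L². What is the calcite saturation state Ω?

Ksp = 10^(−8.45) = 3.548×10^-9
Ω = [Ca²⁺][CO3²⁻]/Ksp = (1.88×10^-3)(0.0221×10^-3) / 3.548×10^-9 = 11.7

Ω = 11.7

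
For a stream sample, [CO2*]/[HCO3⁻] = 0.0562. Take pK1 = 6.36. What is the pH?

pH = 7.61

From K1 = [H⁺][HCO3⁻]/[CO2*]:  pH = pK1 − log₁₀([CO2*]/[HCO3⁻])
log₁₀(0.0562) = -1.250
pH = 6.36 − (-1.250) = 7.61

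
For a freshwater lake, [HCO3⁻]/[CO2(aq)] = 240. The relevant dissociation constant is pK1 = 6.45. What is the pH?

From K1 = [H⁺][HCO3⁻]/[CO2(aq)]:  pH = pK1 + log₁₀([HCO3⁻]/[CO2(aq)])
log₁₀(240) = +2.380
pH = 6.45 + (+2.380) = 8.83

pH = 8.83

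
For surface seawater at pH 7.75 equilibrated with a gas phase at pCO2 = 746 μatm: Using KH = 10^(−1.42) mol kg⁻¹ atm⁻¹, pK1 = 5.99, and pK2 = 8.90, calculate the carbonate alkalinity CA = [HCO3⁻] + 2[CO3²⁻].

[CO2*] = KH · pCO2 = 10^(−1.42) × 746×10^-6 = 2.836×10^-5 mol/kg
α₀ = 1/(1 + K1/[H⁺] + K1K2/[H⁺]²) = 1/(1 + 10^+1.76 + 10^+0.61) = 0.01597
DIC = [CO2*]/α₀ = 2.836×10^-5 / 0.01597 = 1.776 mmol/kg
CA = (α₁ + 2α₂)·DIC = (0.9190 + 2×0.06506) × 1.776 = 1.86 mmol/kg

CA = 1.86 mmol/kg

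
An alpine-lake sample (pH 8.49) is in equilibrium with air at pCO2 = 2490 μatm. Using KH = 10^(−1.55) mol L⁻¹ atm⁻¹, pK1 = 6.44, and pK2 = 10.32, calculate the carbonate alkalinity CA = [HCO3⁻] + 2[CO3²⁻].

[CO2*] = KH · pCO2 = 10^(−1.55) × 2490×10^-6 = 7.018×10^-5 mol/L
α₀ = 1/(1 + K1/[H⁺] + K1K2/[H⁺]²) = 1/(1 + 10^+2.05 + 10^+0.22) = 0.008706
DIC = [CO2*]/α₀ = 7.018×10^-5 / 0.008706 = 8.061 mmol/L
CA = (α₁ + 2α₂)·DIC = (0.9768 + 2×0.01445) × 8.061 = 8.11 mmol/L

CA = 8.11 mmol/L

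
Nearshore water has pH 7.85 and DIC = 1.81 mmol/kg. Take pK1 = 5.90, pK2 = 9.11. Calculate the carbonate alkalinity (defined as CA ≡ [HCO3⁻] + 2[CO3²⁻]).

CA = 1.88 mmol/kg

CA = [HCO3⁻] + 2[CO3²⁻] = (α₁ + 2α₂)·DIC
At pH 7.85: [H⁺]/K1 = 10^-1.95 = 0.011220, K2/[H⁺] = 10^-1.26 = 0.054954
α₁ = 1/(1 + 0.011220 + 0.054954) = 1/1.0662 = 0.9379; α₂ = α₁·K2/[H⁺] = 0.05154
α₁ + 2α₂ = 1.0410
CA = 1.0410 × 1.81 = 1.88 mmol/kg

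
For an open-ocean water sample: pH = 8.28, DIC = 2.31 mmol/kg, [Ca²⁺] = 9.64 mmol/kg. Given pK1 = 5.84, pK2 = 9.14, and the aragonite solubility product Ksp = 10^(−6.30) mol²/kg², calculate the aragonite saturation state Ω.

α₂ = 1 / (1 + [H⁺]/K2 + [H⁺]²/(K1K2)) = 1 / (1 + 10^+0.86 + 10^-1.58)
   = 1 / (1 + 7.2444 + 0.026303) = 1/8.2707 = 0.1209
[CO3²⁻] = α₂ × DIC = 0.1209 × 2.31 = 0.2793 mmol/kg
Ksp = 10^(−6.30) = 5.012×10^-7
Ω = [Ca²⁺][CO3²⁻]/Ksp = (9.64×10^-3)(2.793×10^-4) / 5.012×10^-7 = 5.37

Ω = 5.37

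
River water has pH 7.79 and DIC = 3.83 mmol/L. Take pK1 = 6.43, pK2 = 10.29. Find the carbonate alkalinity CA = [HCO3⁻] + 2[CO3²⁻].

CA = [HCO3⁻] + 2[CO3²⁻] = (α₁ + 2α₂)·DIC
At pH 7.79: [H⁺]/K1 = 10^-1.36 = 0.043652, K2/[H⁺] = 10^-2.50 = 0.0031623
α₁ = 1/(1 + 0.043652 + 0.0031623) = 1/1.0468 = 0.9553; α₂ = α₁·K2/[H⁺] = 0.003021
α₁ + 2α₂ = 0.9613
CA = 0.9613 × 3.83 = 3.68 mmol/L

CA = 3.68 mmol/L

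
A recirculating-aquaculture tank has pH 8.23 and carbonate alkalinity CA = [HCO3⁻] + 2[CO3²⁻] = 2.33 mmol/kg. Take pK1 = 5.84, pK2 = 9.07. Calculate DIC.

DIC = 2.08 mmol/kg

CA = [HCO3⁻] + 2[CO3²⁻] = (α₁ + 2α₂)·DIC
At pH 8.23: [H⁺]/K1 = 10^-2.39 = 0.0040738, K2/[H⁺] = 10^-0.84 = 0.14454
α₁ = 1/(1 + 0.0040738 + 0.14454) = 1/1.1486 = 0.8706; α₂ = α₁·K2/[H⁺] = 0.1258
α₁ + 2α₂ = 1.1223
DIC = CA / (α₁ + 2α₂) = 2.33 / 1.1223 = 2.08 mmol/kg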